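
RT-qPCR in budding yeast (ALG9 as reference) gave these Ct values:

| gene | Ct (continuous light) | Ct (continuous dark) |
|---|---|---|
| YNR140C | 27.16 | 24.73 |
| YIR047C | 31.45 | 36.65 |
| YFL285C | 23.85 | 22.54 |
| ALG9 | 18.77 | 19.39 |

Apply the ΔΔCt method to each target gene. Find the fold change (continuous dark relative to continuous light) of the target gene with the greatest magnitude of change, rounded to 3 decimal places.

YNR140C: ΔΔCt = (24.73−19.39) − (27.16−18.77) = 5.34 − 8.39 = -3.05; fold change = 2^3.05 = 8.282
YIR047C: ΔΔCt = (36.65−19.39) − (31.45−18.77) = 17.26 − 12.68 = 4.58; fold change = 2^-4.58 = 0.042
YFL285C: ΔΔCt = (22.54−19.39) − (23.85−18.77) = 3.15 − 5.08 = -1.93; fold change = 2^1.93 = 3.811
YIR047C has the largest |ΔΔCt| = 4.58.

0.042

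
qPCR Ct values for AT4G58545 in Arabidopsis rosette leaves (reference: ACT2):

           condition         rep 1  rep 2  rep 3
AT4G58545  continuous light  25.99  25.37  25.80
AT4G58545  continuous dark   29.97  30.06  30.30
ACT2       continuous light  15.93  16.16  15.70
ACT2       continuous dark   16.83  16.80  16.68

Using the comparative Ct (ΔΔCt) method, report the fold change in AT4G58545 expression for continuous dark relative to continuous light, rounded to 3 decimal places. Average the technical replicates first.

0.085

Mean Ct: AT4G58545 continuous light 25.720; AT4G58545 continuous dark 30.110; ACT2 continuous light 15.930; ACT2 continuous dark 16.770
ΔCt(continuous light) = 25.720 − 15.930 = 9.790
ΔCt(continuous dark) = 30.110 − 16.770 = 13.340
ΔΔCt = 13.340 − 9.790 = 3.550
Fold change = 2^(−3.550) = 0.0854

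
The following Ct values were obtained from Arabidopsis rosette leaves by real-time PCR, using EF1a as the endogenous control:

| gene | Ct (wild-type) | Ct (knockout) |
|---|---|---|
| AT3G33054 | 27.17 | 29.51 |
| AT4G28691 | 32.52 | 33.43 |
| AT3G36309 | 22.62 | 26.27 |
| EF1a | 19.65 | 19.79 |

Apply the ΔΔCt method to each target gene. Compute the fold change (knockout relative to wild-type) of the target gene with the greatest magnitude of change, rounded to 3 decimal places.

0.088

AT3G33054: ΔΔCt = (29.51−19.79) − (27.17−19.65) = 9.72 − 7.52 = 2.20; fold change = 2^-2.20 = 0.218
AT4G28691: ΔΔCt = (33.43−19.79) − (32.52−19.65) = 13.64 − 12.87 = 0.77; fold change = 2^-0.77 = 0.586
AT3G36309: ΔΔCt = (26.27−19.79) − (22.62−19.65) = 6.48 − 2.97 = 3.51; fold change = 2^-3.51 = 0.088
AT3G36309 has the largest |ΔΔCt| = 3.51.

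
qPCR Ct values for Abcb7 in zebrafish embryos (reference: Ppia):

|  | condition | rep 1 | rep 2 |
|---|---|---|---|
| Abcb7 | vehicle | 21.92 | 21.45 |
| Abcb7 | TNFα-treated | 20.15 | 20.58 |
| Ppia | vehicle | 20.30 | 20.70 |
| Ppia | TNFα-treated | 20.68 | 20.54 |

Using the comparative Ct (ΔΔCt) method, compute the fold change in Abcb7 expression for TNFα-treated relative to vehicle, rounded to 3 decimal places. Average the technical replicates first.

Mean Ct: Abcb7 vehicle 21.685; Abcb7 TNFα-treated 20.365; Ppia vehicle 20.500; Ppia TNFα-treated 20.610
ΔCt(vehicle) = 21.685 − 20.500 = 1.185
ΔCt(TNFα-treated) = 20.365 − 20.610 = -0.245
ΔΔCt = -0.245 − 1.185 = -1.430
Fold change = 2^(−(-1.430)) = 2^1.430 = 2.6945

2.694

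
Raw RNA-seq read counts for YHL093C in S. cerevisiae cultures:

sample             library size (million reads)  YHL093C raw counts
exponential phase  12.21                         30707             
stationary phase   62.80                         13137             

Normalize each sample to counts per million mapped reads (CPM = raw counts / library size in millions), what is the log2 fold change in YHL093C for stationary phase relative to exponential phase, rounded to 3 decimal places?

-3.588

CPM(exponential phase) = 30707 / 12.21 = 2514.9058
CPM(stationary phase) = 13137 / 62.80 = 209.1879
Fold change = 209.1879 / 2514.9058 = 0.08318
log2(0.08318) = -3.5876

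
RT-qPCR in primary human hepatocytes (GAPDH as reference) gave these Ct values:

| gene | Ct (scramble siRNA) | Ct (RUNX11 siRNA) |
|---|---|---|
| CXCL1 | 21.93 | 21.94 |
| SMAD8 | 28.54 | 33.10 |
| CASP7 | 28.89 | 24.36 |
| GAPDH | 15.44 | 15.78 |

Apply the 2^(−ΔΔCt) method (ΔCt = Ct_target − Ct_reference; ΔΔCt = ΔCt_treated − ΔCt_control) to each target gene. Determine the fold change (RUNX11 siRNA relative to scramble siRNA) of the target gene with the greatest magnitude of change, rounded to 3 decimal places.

CXCL1: ΔΔCt = (21.94−15.78) − (21.93−15.44) = 6.16 − 6.49 = -0.33; fold change = 2^0.33 = 1.257
SMAD8: ΔΔCt = (33.10−15.78) − (28.54−15.44) = 17.32 − 13.10 = 4.22; fold change = 2^-4.22 = 0.054
CASP7: ΔΔCt = (24.36−15.78) − (28.89−15.44) = 8.58 − 13.45 = -4.87; fold change = 2^4.87 = 29.243
CASP7 has the largest |ΔΔCt| = 4.87.

29.243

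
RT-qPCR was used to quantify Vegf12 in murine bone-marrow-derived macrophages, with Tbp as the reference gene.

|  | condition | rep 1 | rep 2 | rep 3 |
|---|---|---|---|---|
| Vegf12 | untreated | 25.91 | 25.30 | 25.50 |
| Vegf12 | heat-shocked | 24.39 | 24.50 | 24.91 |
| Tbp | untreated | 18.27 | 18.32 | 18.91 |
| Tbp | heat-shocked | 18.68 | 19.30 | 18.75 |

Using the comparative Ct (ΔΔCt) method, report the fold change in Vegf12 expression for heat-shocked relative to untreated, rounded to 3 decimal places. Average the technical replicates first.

Mean Ct: Vegf12 untreated 25.570; Vegf12 heat-shocked 24.600; Tbp untreated 18.500; Tbp heat-shocked 18.910
ΔCt(untreated) = 25.570 − 18.500 = 7.070
ΔCt(heat-shocked) = 24.600 − 18.910 = 5.690
ΔΔCt = 5.690 − 7.070 = -1.380
Fold change = 2^(−(-1.380)) = 2^1.380 = 2.6027

2.603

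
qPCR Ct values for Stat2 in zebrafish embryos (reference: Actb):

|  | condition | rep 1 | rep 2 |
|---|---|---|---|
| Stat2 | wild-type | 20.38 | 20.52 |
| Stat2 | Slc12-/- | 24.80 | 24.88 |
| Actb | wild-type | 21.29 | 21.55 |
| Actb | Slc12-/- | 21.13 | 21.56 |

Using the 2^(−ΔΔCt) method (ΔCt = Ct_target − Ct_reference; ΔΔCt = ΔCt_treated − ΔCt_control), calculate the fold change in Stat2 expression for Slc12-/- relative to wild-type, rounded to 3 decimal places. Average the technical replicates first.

Mean Ct: Stat2 wild-type 20.450; Stat2 Slc12-/- 24.840; Actb wild-type 21.420; Actb Slc12-/- 21.345
ΔCt(wild-type) = 20.450 − 21.420 = -0.970
ΔCt(Slc12-/-) = 24.840 − 21.345 = 3.495
ΔΔCt = 3.495 − (-0.970) = 4.465
Fold change = 2^(−4.465) = 0.0453

0.045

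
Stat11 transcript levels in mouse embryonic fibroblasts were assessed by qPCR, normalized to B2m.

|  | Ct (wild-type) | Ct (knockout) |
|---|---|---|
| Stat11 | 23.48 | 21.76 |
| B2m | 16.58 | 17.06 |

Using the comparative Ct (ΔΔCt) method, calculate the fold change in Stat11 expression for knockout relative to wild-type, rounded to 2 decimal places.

ΔCt(wild-type) = 23.480 − 16.580 = 6.900
ΔCt(knockout) = 21.760 − 17.060 = 4.700
ΔΔCt = 4.700 − 6.900 = -2.200
Fold change = 2^(−(-2.200)) = 2^2.200 = 4.595

4.59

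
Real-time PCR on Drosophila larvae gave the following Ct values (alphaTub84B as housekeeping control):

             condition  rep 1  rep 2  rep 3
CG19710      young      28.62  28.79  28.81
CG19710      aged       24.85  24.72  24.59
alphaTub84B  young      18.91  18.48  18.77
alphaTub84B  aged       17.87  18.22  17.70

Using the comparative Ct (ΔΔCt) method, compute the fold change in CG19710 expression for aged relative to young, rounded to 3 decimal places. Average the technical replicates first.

9.383

Mean Ct: CG19710 young 28.740; CG19710 aged 24.720; alphaTub84B young 18.720; alphaTub84B aged 17.930
ΔCt(young) = 28.740 − 18.720 = 10.020
ΔCt(aged) = 24.720 − 17.930 = 6.790
ΔΔCt = 6.790 − 10.020 = -3.230
Fold change = 2^(−(-3.230)) = 2^3.230 = 9.3827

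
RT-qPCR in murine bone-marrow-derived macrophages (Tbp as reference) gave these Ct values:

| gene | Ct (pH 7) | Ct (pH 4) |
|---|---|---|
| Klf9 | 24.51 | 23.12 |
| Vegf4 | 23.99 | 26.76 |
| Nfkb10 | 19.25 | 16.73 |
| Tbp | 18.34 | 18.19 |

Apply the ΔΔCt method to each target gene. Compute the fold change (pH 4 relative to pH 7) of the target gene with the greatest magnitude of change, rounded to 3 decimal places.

0.132

Klf9: ΔΔCt = (23.12−18.19) − (24.51−18.34) = 4.93 − 6.17 = -1.24; fold change = 2^1.24 = 2.362
Vegf4: ΔΔCt = (26.76−18.19) − (23.99−18.34) = 8.57 − 5.65 = 2.92; fold change = 2^-2.92 = 0.132
Nfkb10: ΔΔCt = (16.73−18.19) − (19.25−18.34) = -1.46 − 0.91 = -2.37; fold change = 2^2.37 = 5.169
Vegf4 has the largest |ΔΔCt| = 2.92.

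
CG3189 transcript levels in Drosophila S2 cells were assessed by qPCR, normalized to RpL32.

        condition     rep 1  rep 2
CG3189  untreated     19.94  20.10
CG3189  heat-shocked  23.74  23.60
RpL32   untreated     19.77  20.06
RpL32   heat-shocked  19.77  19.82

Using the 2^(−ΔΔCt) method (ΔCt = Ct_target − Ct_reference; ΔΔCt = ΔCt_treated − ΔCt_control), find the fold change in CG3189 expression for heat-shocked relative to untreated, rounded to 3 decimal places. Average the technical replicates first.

0.073

Mean Ct: CG3189 untreated 20.020; CG3189 heat-shocked 23.670; RpL32 untreated 19.915; RpL32 heat-shocked 19.795
ΔCt(untreated) = 20.020 − 19.915 = 0.105
ΔCt(heat-shocked) = 23.670 − 19.795 = 3.875
ΔΔCt = 3.875 − 0.105 = 3.770
Fold change = 2^(−3.770) = 0.0733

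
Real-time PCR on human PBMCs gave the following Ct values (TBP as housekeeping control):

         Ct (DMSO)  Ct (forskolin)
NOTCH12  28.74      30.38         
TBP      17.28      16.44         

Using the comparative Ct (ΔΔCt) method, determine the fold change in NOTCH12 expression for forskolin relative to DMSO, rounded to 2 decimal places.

ΔCt(DMSO) = 28.740 − 17.280 = 11.460
ΔCt(forskolin) = 30.380 − 16.440 = 13.940
ΔΔCt = 13.940 − 11.460 = 2.480
Fold change = 2^(−2.480) = 0.179

0.18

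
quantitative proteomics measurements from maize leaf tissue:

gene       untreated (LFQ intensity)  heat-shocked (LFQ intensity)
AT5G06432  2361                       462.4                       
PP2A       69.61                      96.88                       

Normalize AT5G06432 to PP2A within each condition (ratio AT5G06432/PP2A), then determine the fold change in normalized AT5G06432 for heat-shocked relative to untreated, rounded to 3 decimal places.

AT5G06432/PP2A (untreated) = 2361 / 69.61 = 33.918
AT5G06432/PP2A (heat-shocked) = 462.4 / 96.88 = 4.7729
Fold change = 4.7729 / 33.918 = 0.1407

0.141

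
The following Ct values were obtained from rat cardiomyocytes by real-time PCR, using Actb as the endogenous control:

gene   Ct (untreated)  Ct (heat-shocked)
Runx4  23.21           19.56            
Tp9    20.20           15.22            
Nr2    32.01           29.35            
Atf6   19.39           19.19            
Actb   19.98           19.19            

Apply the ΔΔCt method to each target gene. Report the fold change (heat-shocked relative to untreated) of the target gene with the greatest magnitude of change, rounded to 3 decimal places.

Runx4: ΔΔCt = (19.56−19.19) − (23.21−19.98) = 0.37 − 3.23 = -2.86; fold change = 2^2.86 = 7.260
Tp9: ΔΔCt = (15.22−19.19) − (20.20−19.98) = -3.97 − 0.22 = -4.19; fold change = 2^4.19 = 18.252
Nr2: ΔΔCt = (29.35−19.19) − (32.01−19.98) = 10.16 − 12.03 = -1.87; fold change = 2^1.87 = 3.655
Atf6: ΔΔCt = (19.19−19.19) − (19.39−19.98) = 0.00 − (-0.59) = 0.59; fold change = 2^-0.59 = 0.664
Tp9 has the largest |ΔΔCt| = 4.19.

18.252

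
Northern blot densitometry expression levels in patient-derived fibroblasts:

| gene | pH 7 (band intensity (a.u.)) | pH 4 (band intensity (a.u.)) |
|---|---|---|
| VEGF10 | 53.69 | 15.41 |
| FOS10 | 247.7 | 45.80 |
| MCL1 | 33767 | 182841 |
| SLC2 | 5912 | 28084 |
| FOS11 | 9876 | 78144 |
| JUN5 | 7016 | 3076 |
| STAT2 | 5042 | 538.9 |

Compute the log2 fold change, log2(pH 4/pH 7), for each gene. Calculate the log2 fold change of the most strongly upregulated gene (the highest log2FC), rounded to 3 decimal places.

log2(15.41/53.69) = -1.801  (VEGF10)
log2(45.80/247.7) = -2.435  (FOS10)
log2(182841/33767) = 2.437  (MCL1)
log2(28084/5912) = 2.248  (SLC2)
log2(78144/9876) = 2.984  (FOS11)
log2(3076/7016) = -1.190  (JUN5)
log2(538.9/5042) = -3.226  (STAT2)
FOS11 is most strongly upregulated.

2.984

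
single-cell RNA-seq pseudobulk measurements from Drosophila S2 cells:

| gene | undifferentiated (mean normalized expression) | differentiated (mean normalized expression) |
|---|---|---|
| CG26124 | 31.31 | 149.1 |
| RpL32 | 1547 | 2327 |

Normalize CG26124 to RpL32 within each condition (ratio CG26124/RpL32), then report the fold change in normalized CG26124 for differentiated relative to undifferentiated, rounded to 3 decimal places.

3.166

CG26124/RpL32 (undifferentiated) = 31.31 / 1547 = 0.020239
CG26124/RpL32 (differentiated) = 149.1 / 2327 = 0.064074
Fold change = 0.064074 / 0.020239 = 3.1658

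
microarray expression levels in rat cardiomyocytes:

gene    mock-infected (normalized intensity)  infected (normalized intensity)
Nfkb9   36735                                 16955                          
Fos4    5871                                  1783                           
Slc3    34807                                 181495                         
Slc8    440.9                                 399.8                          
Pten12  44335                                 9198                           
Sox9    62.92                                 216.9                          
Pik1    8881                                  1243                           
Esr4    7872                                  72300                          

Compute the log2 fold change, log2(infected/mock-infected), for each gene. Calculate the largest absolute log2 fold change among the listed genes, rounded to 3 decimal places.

3.199

log2(16955/36735) = -1.115  (Nfkb9)
log2(1783/5871) = -1.719  (Fos4)
log2(181495/34807) = 2.382  (Slc3)
log2(399.8/440.9) = -0.141  (Slc8)
log2(9198/44335) = -2.269  (Pten12)
log2(216.9/62.92) = 1.785  (Sox9)
log2(1243/8881) = -2.837  (Pik1)
log2(72300/7872) = 3.199  (Esr4)
The largest magnitude belongs to Esr4.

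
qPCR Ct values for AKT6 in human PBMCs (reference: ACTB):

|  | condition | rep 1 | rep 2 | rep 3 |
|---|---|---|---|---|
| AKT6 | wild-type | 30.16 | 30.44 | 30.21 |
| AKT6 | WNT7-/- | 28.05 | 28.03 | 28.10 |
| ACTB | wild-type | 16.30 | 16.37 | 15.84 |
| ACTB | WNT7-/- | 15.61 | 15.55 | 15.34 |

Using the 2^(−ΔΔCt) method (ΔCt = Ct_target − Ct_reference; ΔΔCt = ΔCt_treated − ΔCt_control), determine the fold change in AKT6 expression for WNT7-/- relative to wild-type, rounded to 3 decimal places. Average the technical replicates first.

2.908

Mean Ct: AKT6 wild-type 30.270; AKT6 WNT7-/- 28.060; ACTB wild-type 16.170; ACTB WNT7-/- 15.500
ΔCt(wild-type) = 30.270 − 16.170 = 14.100
ΔCt(WNT7-/-) = 28.060 − 15.500 = 12.560
ΔΔCt = 12.560 − 14.100 = -1.540
Fold change = 2^(−(-1.540)) = 2^1.540 = 2.9079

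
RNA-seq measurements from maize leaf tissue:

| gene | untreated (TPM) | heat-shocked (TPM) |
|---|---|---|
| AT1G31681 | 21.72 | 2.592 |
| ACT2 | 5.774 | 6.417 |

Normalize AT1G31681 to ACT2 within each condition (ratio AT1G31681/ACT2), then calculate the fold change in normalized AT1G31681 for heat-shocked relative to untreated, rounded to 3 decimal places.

AT1G31681/ACT2 (untreated) = 21.72 / 5.774 = 3.7617
AT1G31681/ACT2 (heat-shocked) = 2.592 / 6.417 = 0.40393
Fold change = 0.40393 / 3.7617 = 0.1074

0.107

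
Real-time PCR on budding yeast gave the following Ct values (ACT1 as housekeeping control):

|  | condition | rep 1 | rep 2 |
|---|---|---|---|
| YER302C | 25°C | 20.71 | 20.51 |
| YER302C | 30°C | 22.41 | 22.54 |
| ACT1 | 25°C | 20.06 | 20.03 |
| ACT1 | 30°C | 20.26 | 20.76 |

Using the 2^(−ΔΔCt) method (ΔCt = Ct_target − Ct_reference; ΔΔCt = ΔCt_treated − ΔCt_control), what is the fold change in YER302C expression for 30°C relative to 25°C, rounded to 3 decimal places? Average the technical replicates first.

Mean Ct: YER302C 25°C 20.610; YER302C 30°C 22.475; ACT1 25°C 20.045; ACT1 30°C 20.510
ΔCt(25°C) = 20.610 − 20.045 = 0.565
ΔCt(30°C) = 22.475 − 20.510 = 1.965
ΔΔCt = 1.965 − 0.565 = 1.400
Fold change = 2^(−1.400) = 0.3789

0.379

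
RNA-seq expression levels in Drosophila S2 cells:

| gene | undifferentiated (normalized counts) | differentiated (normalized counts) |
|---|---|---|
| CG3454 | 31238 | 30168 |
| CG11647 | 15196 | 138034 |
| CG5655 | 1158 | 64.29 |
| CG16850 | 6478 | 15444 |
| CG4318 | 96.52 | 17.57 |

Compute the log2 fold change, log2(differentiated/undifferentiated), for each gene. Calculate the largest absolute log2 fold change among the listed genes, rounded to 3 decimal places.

log2(30168/31238) = -0.050  (CG3454)
log2(138034/15196) = 3.183  (CG11647)
log2(64.29/1158) = -4.171  (CG5655)
log2(15444/6478) = 1.253  (CG16850)
log2(17.57/96.52) = -2.458  (CG4318)
The largest magnitude belongs to CG5655.

4.171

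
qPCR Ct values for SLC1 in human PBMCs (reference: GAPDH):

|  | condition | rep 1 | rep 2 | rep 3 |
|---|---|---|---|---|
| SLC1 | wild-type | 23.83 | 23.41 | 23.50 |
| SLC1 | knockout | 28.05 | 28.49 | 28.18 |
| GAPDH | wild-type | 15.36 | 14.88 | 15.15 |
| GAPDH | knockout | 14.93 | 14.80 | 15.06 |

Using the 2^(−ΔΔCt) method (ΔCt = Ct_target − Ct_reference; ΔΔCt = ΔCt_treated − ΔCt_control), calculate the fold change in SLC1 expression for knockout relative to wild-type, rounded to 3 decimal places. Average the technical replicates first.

Mean Ct: SLC1 wild-type 23.580; SLC1 knockout 28.240; GAPDH wild-type 15.130; GAPDH knockout 14.930
ΔCt(wild-type) = 23.580 − 15.130 = 8.450
ΔCt(knockout) = 28.240 − 14.930 = 13.310
ΔΔCt = 13.310 − 8.450 = 4.860
Fold change = 2^(−4.860) = 0.0344

0.034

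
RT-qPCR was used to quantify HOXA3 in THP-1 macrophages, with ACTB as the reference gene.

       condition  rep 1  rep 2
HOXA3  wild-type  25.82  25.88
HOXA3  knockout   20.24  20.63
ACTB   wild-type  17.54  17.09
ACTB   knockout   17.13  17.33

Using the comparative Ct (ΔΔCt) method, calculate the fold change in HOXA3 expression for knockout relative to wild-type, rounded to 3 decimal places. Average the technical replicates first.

Mean Ct: HOXA3 wild-type 25.850; HOXA3 knockout 20.435; ACTB wild-type 17.315; ACTB knockout 17.230
ΔCt(wild-type) = 25.850 − 17.315 = 8.535
ΔCt(knockout) = 20.435 − 17.230 = 3.205
ΔΔCt = 3.205 − 8.535 = -5.330
Fold change = 2^(−(-5.330)) = 2^5.330 = 40.2244

40.224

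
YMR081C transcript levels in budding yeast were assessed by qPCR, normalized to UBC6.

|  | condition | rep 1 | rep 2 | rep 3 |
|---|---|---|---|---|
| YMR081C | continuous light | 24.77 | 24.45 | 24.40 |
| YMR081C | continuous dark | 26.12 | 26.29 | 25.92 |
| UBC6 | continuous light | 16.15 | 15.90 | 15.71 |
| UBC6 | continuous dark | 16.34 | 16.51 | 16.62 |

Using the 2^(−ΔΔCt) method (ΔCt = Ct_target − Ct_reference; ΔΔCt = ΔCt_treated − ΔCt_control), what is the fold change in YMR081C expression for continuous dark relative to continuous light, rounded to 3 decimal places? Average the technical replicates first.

Mean Ct: YMR081C continuous light 24.540; YMR081C continuous dark 26.110; UBC6 continuous light 15.920; UBC6 continuous dark 16.490
ΔCt(continuous light) = 24.540 − 15.920 = 8.620
ΔCt(continuous dark) = 26.110 − 16.490 = 9.620
ΔΔCt = 9.620 − 8.620 = 1.000
Fold change = 2^(−1.000) = 0.5000

0.500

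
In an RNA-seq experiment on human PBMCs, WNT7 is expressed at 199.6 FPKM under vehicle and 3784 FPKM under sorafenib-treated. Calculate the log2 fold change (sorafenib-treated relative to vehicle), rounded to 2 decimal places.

Fold change = 3784 / 199.6 = 18.9579
log2(18.9579) = 4.245

4.24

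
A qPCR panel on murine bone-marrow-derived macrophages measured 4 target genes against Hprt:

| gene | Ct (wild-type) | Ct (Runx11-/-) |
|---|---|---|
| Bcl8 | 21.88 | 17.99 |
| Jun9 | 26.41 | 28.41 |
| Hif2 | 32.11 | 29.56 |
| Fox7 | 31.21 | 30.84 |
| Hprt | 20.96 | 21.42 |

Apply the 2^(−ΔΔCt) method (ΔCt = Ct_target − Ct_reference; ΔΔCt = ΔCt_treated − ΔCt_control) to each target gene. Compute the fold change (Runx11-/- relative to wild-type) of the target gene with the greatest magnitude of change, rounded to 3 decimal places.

20.393

Bcl8: ΔΔCt = (17.99−21.42) − (21.88−20.96) = -3.43 − 0.92 = -4.35; fold change = 2^4.35 = 20.393
Jun9: ΔΔCt = (28.41−21.42) − (26.41−20.96) = 6.99 − 5.45 = 1.54; fold change = 2^-1.54 = 0.344
Hif2: ΔΔCt = (29.56−21.42) − (32.11−20.96) = 8.14 − 11.15 = -3.01; fold change = 2^3.01 = 8.056
Fox7: ΔΔCt = (30.84−21.42) − (31.21−20.96) = 9.42 − 10.25 = -0.83; fold change = 2^0.83 = 1.778
Bcl8 has the largest |ΔΔCt| = 4.35.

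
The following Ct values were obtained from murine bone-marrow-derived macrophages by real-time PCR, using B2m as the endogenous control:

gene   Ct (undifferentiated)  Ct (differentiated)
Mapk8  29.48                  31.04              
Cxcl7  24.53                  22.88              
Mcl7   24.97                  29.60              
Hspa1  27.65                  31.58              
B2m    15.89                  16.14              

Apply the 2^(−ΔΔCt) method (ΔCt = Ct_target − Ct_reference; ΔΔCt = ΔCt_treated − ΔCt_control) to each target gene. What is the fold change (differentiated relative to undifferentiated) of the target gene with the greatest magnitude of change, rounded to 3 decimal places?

Mapk8: ΔΔCt = (31.04−16.14) − (29.48−15.89) = 14.90 − 13.59 = 1.31; fold change = 2^-1.31 = 0.403
Cxcl7: ΔΔCt = (22.88−16.14) − (24.53−15.89) = 6.74 − 8.64 = -1.90; fold change = 2^1.90 = 3.732
Mcl7: ΔΔCt = (29.60−16.14) − (24.97−15.89) = 13.46 − 9.08 = 4.38; fold change = 2^-4.38 = 0.048
Hspa1: ΔΔCt = (31.58−16.14) − (27.65−15.89) = 15.44 − 11.76 = 3.68; fold change = 2^-3.68 = 0.078
Mcl7 has the largest |ΔΔCt| = 4.38.

0.048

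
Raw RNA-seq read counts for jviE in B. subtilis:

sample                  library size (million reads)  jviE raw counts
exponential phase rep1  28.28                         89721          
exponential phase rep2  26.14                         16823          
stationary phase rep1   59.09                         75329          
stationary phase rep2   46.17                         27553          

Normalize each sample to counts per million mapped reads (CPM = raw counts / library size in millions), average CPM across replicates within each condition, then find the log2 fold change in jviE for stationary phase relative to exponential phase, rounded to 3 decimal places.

CPM(exponential phase rep1) = 89721 / 28.28 = 3172.5955
CPM(exponential phase rep2) = 16823 / 26.14 = 643.5731
CPM(stationary phase rep1) = 75329 / 59.09 = 1274.8181
CPM(stationary phase rep2) = 27553 / 46.17 = 596.7728
mean CPM(exponential phase) = 1908.0843; mean CPM(stationary phase) = 935.7954
Fold change = 935.7954 / 1908.0843 = 0.49044
log2(0.49044) = -1.0279

-1.028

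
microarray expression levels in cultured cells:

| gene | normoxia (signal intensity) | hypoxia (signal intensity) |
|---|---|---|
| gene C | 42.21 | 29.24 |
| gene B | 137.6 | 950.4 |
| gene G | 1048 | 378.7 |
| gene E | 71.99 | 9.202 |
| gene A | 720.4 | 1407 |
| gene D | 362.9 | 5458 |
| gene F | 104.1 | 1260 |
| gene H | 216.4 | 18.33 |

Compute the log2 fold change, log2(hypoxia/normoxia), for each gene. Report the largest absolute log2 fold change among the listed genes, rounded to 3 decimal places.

3.911

log2(29.24/42.21) = -0.530  (gene C)
log2(950.4/137.6) = 2.788  (gene B)
log2(378.7/1048) = -1.469  (gene G)
log2(9.202/71.99) = -2.968  (gene E)
log2(1407/720.4) = 0.966  (gene A)
log2(5458/362.9) = 3.911  (gene D)
log2(1260/104.1) = 3.597  (gene F)
log2(18.33/216.4) = -3.561  (gene H)
The largest magnitude belongs to gene D.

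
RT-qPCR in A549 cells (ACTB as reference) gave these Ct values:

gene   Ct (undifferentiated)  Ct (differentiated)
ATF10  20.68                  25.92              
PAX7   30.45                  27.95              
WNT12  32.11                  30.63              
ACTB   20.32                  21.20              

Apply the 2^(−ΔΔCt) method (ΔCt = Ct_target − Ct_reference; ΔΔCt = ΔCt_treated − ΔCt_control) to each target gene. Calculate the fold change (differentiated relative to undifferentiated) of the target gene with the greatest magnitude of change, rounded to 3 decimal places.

0.049

ATF10: ΔΔCt = (25.92−21.20) − (20.68−20.32) = 4.72 − 0.36 = 4.36; fold change = 2^-4.36 = 0.049
PAX7: ΔΔCt = (27.95−21.20) − (30.45−20.32) = 6.75 − 10.13 = -3.38; fold change = 2^3.38 = 10.411
WNT12: ΔΔCt = (30.63−21.20) − (32.11−20.32) = 9.43 − 11.79 = -2.36; fold change = 2^2.36 = 5.134
ATF10 has the largest |ΔΔCt| = 4.36.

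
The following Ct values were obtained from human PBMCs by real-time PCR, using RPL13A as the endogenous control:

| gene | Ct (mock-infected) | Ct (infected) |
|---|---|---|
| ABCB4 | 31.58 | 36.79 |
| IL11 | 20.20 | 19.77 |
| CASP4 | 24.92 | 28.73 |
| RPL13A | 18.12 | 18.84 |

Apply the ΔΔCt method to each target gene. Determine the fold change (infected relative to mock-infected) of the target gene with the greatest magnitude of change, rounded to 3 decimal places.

ABCB4: ΔΔCt = (36.79−18.84) − (31.58−18.12) = 17.95 − 13.46 = 4.49; fold change = 2^-4.49 = 0.045
IL11: ΔΔCt = (19.77−18.84) − (20.20−18.12) = 0.93 − 2.08 = -1.15; fold change = 2^1.15 = 2.219
CASP4: ΔΔCt = (28.73−18.84) − (24.92−18.12) = 9.89 − 6.80 = 3.09; fold change = 2^-3.09 = 0.117
ABCB4 has the largest |ΔΔCt| = 4.49.

0.045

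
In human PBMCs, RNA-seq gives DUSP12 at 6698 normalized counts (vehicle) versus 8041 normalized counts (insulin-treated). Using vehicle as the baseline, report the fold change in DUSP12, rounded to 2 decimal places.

1.20

Fold change = 8041 / 6698 = 1.201
DUSP12 is upregulated.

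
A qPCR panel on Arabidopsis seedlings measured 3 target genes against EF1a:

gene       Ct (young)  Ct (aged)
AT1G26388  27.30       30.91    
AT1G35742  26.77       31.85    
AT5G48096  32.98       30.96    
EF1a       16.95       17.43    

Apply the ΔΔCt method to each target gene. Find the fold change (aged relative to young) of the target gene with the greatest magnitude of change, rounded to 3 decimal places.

0.041

AT1G26388: ΔΔCt = (30.91−17.43) − (27.30−16.95) = 13.48 − 10.35 = 3.13; fold change = 2^-3.13 = 0.114
AT1G35742: ΔΔCt = (31.85−17.43) − (26.77−16.95) = 14.42 − 9.82 = 4.60; fold change = 2^-4.60 = 0.041
AT5G48096: ΔΔCt = (30.96−17.43) − (32.98−16.95) = 13.53 − 16.03 = -2.50; fold change = 2^2.50 = 5.657
AT1G35742 has the largest |ΔΔCt| = 4.60.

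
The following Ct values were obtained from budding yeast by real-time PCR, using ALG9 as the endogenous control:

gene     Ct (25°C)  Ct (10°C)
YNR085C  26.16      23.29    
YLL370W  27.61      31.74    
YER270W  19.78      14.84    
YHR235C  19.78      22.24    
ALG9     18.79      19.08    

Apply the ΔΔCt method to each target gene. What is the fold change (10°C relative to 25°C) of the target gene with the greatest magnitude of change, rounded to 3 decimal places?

37.531

YNR085C: ΔΔCt = (23.29−19.08) − (26.16−18.79) = 4.21 − 7.37 = -3.16; fold change = 2^3.16 = 8.938
YLL370W: ΔΔCt = (31.74−19.08) − (27.61−18.79) = 12.66 − 8.82 = 3.84; fold change = 2^-3.84 = 0.070
YER270W: ΔΔCt = (14.84−19.08) − (19.78−18.79) = -4.24 − 0.99 = -5.23; fold change = 2^5.23 = 37.531
YHR235C: ΔΔCt = (22.24−19.08) − (19.78−18.79) = 3.16 − 0.99 = 2.17; fold change = 2^-2.17 = 0.222
YER270W has the largest |ΔΔCt| = 5.23.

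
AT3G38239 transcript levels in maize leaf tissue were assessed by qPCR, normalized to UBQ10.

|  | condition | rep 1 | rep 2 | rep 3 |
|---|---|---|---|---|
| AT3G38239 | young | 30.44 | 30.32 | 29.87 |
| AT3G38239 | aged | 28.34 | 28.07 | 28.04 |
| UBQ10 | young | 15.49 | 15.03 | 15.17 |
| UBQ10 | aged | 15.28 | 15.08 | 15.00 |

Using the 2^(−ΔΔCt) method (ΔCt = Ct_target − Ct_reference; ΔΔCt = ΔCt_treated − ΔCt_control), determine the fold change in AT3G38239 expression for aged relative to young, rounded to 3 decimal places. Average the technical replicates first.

3.864

Mean Ct: AT3G38239 young 30.210; AT3G38239 aged 28.150; UBQ10 young 15.230; UBQ10 aged 15.120
ΔCt(young) = 30.210 − 15.230 = 14.980
ΔCt(aged) = 28.150 − 15.120 = 13.030
ΔΔCt = 13.030 − 14.980 = -1.950
Fold change = 2^(−(-1.950)) = 2^1.950 = 3.8637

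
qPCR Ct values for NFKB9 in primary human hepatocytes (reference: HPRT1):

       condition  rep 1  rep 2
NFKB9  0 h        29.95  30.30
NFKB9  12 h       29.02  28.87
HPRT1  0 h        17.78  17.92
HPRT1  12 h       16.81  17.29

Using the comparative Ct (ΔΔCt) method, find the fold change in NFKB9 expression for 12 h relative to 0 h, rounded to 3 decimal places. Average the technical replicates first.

Mean Ct: NFKB9 0 h 30.125; NFKB9 12 h 28.945; HPRT1 0 h 17.850; HPRT1 12 h 17.050
ΔCt(0 h) = 30.125 − 17.850 = 12.275
ΔCt(12 h) = 28.945 − 17.050 = 11.895
ΔΔCt = 11.895 − 12.275 = -0.380
Fold change = 2^(−(-0.380)) = 2^0.380 = 1.3013

1.301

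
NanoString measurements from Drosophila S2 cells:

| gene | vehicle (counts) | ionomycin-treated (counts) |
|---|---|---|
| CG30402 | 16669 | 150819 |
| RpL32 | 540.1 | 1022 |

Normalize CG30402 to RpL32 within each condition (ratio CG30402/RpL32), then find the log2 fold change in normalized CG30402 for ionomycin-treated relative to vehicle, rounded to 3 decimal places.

2.257

CG30402/RpL32 (vehicle) = 16669 / 540.1 = 30.863
CG30402/RpL32 (ionomycin-treated) = 150819 / 1022 = 147.57
Fold change = 147.57 / 30.863 = 4.7816
log2(4.7816) = 2.2575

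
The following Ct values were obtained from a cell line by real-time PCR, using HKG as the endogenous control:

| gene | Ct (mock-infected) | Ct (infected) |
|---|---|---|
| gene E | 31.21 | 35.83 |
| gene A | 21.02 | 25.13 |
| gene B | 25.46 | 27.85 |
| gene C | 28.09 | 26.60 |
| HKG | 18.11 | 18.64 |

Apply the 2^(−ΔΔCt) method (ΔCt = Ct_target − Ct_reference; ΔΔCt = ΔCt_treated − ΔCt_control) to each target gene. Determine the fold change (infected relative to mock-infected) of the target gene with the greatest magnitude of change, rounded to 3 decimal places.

gene E: ΔΔCt = (35.83−18.64) − (31.21−18.11) = 17.19 − 13.10 = 4.09; fold change = 2^-4.09 = 0.059
gene A: ΔΔCt = (25.13−18.64) − (21.02−18.11) = 6.49 − 2.91 = 3.58; fold change = 2^-3.58 = 0.084
gene B: ΔΔCt = (27.85−18.64) − (25.46−18.11) = 9.21 − 7.35 = 1.86; fold change = 2^-1.86 = 0.275
gene C: ΔΔCt = (26.60−18.64) − (28.09−18.11) = 7.96 − 9.98 = -2.02; fold change = 2^2.02 = 4.056
gene E has the largest |ΔΔCt| = 4.09.

0.059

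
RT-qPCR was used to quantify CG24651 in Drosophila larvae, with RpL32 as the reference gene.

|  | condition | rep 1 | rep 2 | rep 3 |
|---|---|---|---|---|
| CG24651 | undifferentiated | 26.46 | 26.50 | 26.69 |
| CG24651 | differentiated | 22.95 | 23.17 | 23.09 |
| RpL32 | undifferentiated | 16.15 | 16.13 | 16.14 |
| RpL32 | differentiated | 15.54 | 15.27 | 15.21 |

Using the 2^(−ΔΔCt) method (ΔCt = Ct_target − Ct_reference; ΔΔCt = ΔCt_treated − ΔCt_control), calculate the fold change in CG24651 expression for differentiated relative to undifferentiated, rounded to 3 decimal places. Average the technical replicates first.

Mean Ct: CG24651 undifferentiated 26.550; CG24651 differentiated 23.070; RpL32 undifferentiated 16.140; RpL32 differentiated 15.340
ΔCt(undifferentiated) = 26.550 − 16.140 = 10.410
ΔCt(differentiated) = 23.070 − 15.340 = 7.730
ΔΔCt = 7.730 − 10.410 = -2.680
Fold change = 2^(−(-2.680)) = 2^2.680 = 6.4086

6.409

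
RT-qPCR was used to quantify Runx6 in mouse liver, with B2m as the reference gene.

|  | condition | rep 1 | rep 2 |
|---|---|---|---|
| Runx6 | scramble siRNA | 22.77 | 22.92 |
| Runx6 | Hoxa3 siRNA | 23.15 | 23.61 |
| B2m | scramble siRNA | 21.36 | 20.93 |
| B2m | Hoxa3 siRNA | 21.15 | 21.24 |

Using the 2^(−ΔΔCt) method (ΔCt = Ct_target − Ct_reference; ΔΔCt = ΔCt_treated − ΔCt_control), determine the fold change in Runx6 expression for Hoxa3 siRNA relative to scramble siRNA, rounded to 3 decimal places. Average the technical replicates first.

Mean Ct: Runx6 scramble siRNA 22.845; Runx6 Hoxa3 siRNA 23.380; B2m scramble siRNA 21.145; B2m Hoxa3 siRNA 21.195
ΔCt(scramble siRNA) = 22.845 − 21.145 = 1.700
ΔCt(Hoxa3 siRNA) = 23.380 − 21.195 = 2.185
ΔΔCt = 2.185 − 1.700 = 0.485
Fold change = 2^(−0.485) = 0.7145

0.714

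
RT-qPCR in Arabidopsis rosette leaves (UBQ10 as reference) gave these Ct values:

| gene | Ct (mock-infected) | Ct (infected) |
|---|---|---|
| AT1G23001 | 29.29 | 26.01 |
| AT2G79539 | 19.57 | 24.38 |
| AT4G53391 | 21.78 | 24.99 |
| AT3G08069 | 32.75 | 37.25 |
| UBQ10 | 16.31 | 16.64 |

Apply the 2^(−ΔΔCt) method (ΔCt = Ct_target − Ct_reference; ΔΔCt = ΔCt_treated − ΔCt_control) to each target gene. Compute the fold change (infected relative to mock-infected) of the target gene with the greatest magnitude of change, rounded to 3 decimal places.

0.045

AT1G23001: ΔΔCt = (26.01−16.64) − (29.29−16.31) = 9.37 − 12.98 = -3.61; fold change = 2^3.61 = 12.210
AT2G79539: ΔΔCt = (24.38−16.64) − (19.57−16.31) = 7.74 − 3.26 = 4.48; fold change = 2^-4.48 = 0.045
AT4G53391: ΔΔCt = (24.99−16.64) − (21.78−16.31) = 8.35 − 5.47 = 2.88; fold change = 2^-2.88 = 0.136
AT3G08069: ΔΔCt = (37.25−16.64) − (32.75−16.31) = 20.61 − 16.44 = 4.17; fold change = 2^-4.17 = 0.056
AT2G79539 has the largest |ΔΔCt| = 4.48.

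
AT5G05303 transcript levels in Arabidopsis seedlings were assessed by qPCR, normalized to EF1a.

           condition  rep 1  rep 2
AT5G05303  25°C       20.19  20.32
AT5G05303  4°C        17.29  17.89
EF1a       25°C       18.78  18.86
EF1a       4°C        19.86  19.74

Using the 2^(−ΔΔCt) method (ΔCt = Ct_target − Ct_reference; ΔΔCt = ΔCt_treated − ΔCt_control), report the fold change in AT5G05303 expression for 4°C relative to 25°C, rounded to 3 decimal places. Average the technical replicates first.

12.510

Mean Ct: AT5G05303 25°C 20.255; AT5G05303 4°C 17.590; EF1a 25°C 18.820; EF1a 4°C 19.800
ΔCt(25°C) = 20.255 − 18.820 = 1.435
ΔCt(4°C) = 17.590 − 19.800 = -2.210
ΔΔCt = -2.210 − 1.435 = -3.645
Fold change = 2^(−(-3.645)) = 2^3.645 = 12.5099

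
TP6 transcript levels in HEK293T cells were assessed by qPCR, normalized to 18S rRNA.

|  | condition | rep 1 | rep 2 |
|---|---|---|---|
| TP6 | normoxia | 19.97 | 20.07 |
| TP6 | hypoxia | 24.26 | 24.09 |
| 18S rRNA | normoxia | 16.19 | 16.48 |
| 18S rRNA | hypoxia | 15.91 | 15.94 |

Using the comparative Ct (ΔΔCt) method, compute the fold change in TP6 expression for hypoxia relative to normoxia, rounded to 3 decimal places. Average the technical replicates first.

Mean Ct: TP6 normoxia 20.020; TP6 hypoxia 24.175; 18S rRNA normoxia 16.335; 18S rRNA hypoxia 15.925
ΔCt(normoxia) = 20.020 − 16.335 = 3.685
ΔCt(hypoxia) = 24.175 − 15.925 = 8.250
ΔΔCt = 8.250 − 3.685 = 4.565
Fold change = 2^(−4.565) = 0.0422

0.042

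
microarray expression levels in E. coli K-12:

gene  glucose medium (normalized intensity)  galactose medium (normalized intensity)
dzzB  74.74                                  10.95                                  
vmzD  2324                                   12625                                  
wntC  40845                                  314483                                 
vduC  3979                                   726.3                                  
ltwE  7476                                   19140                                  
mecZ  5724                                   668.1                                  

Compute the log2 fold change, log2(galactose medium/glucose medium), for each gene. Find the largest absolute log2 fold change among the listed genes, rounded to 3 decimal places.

3.099

log2(10.95/74.74) = -2.771  (dzzB)
log2(12625/2324) = 2.442  (vmzD)
log2(314483/40845) = 2.945  (wntC)
log2(726.3/3979) = -2.454  (vduC)
log2(19140/7476) = 1.356  (ltwE)
log2(668.1/5724) = -3.099  (mecZ)
The largest magnitude belongs to mecZ.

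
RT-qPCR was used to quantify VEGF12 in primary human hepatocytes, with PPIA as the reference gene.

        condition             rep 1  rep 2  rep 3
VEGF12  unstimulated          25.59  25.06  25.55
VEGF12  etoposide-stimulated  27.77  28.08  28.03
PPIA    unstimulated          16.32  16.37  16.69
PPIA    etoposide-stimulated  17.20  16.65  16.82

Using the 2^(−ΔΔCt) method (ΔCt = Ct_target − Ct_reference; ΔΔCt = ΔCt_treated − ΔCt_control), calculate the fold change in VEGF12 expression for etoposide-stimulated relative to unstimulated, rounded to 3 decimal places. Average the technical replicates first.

Mean Ct: VEGF12 unstimulated 25.400; VEGF12 etoposide-stimulated 27.960; PPIA unstimulated 16.460; PPIA etoposide-stimulated 16.890
ΔCt(unstimulated) = 25.400 − 16.460 = 8.940
ΔCt(etoposide-stimulated) = 27.960 − 16.890 = 11.070
ΔΔCt = 11.070 − 8.940 = 2.130
Fold change = 2^(−2.130) = 0.2285

0.228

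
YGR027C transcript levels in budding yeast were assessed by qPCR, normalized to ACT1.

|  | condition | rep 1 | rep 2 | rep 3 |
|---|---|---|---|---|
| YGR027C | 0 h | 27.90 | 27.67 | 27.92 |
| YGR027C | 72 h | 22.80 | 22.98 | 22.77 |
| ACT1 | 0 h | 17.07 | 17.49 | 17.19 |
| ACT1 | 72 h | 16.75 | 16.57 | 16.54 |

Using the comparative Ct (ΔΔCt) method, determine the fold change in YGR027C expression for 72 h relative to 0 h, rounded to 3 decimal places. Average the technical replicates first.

20.393

Mean Ct: YGR027C 0 h 27.830; YGR027C 72 h 22.850; ACT1 0 h 17.250; ACT1 72 h 16.620
ΔCt(0 h) = 27.830 − 17.250 = 10.580
ΔCt(72 h) = 22.850 − 16.620 = 6.230
ΔΔCt = 6.230 − 10.580 = -4.350
Fold change = 2^(−(-4.350)) = 2^4.350 = 20.3930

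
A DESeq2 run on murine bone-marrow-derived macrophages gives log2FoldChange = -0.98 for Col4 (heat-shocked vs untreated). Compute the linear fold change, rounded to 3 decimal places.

Fold change = 2^(-0.98) = 0.5070
That is, Col4 drops to 50.7% of the untreated level.

0.507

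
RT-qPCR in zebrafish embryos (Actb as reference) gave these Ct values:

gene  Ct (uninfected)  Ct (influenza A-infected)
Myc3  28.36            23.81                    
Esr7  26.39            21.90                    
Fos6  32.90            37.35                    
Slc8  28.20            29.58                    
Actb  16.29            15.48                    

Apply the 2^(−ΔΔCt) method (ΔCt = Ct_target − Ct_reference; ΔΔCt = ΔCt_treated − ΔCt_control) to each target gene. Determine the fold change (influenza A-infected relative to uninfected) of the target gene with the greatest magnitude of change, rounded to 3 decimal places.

0.026

Myc3: ΔΔCt = (23.81−15.48) − (28.36−16.29) = 8.33 − 12.07 = -3.74; fold change = 2^3.74 = 13.361
Esr7: ΔΔCt = (21.90−15.48) − (26.39−16.29) = 6.42 − 10.10 = -3.68; fold change = 2^3.68 = 12.817
Fos6: ΔΔCt = (37.35−15.48) − (32.90−16.29) = 21.87 − 16.61 = 5.26; fold change = 2^-5.26 = 0.026
Slc8: ΔΔCt = (29.58−15.48) − (28.20−16.29) = 14.10 − 11.91 = 2.19; fold change = 2^-2.19 = 0.219
Fos6 has the largest |ΔΔCt| = 5.26.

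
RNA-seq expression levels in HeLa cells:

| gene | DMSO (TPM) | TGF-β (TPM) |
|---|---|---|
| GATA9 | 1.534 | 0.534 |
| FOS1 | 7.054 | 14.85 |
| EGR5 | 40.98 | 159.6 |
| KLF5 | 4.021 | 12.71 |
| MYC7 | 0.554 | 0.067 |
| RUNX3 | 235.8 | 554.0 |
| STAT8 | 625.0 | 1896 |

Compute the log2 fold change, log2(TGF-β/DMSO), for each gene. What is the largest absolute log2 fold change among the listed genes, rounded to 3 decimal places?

3.048

log2(0.534/1.534) = -1.522  (GATA9)
log2(14.85/7.054) = 1.074  (FOS1)
log2(159.6/40.98) = 1.961  (EGR5)
log2(12.71/4.021) = 1.660  (KLF5)
log2(0.067/0.554) = -3.048  (MYC7)
log2(554.0/235.8) = 1.232  (RUNX3)
log2(1896/625.0) = 1.601  (STAT8)
The largest magnitude belongs to MYC7.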